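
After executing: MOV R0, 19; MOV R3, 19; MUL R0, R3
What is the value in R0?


Register state trace:
  MOV R0, 19  → R0 = 19
  MOV R3, 19  → R3 = 19
  MUL R0, R3  → R0 = 19 * 19 = 361
Final: R0 = 361

361


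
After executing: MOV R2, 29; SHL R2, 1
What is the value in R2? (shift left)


Register state trace:
  MOV R2, 29  → R2 = 29
  SHL R2, 1  → R2 = 29 << 1 = 29 * 2^1 = 58
Final: R2 = 58

58


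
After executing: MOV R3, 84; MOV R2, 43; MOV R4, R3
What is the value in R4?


Register state trace:
  MOV R3, 84  → R3 = 84
  MOV R2, 43  → R2 = 43
  MOV R4, R3  → R4 = 84
Final: R4 = 84

84


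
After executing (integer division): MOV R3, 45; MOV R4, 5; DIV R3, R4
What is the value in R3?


Register state trace:
  MOV R3, 45  → R3 = 45
  MOV R4, 5  → R4 = 5
  DIV R3, R4  → R3 = 45 // 5 = 9
Final: R3 = 9

9


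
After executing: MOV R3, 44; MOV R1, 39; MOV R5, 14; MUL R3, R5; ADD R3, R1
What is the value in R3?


Register state trace:
  MOV R3, 44  → R3 = 44
  MOV R1, 39  → R1 = 39
  MOV R5, 14  → R5 = 14
  MUL R3, R5  → R3 = 44 * 14 = 616
  ADD R3, R1  → R3 = 616 + 39 = 655
Final: R3 = 655

655


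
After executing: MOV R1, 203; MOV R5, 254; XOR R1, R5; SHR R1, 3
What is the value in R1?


Register state trace:
  MOV R1, 203  → R1 = 203 (0b11001011)
  MOV R5, 254  → R5 = 254 (0b11111110)
  XOR R1, R5  → R1 = 203 XOR 254 = 53 (0b00110101)
  SHR R1, 3  → R1 = 53 >> 3 = 6
Final: R1 = 6

6


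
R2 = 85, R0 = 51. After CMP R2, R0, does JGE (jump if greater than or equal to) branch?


Trace:
  R2 = 85, R0 = 51
  CMP R2, R0  → compares 85 vs 51
  JGE checks: is 85 greater than or equal to 51?
  85 > 51, so condition is true
Branch taken: Yes

Yes


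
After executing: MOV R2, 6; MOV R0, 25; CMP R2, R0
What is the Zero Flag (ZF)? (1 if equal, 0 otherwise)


Register state trace:
  MOV R2, 6  → R2 = 6
  MOV R0, 25  → R0 = 25
  CMP R2, R0  → computes 6 - 25 = -19
  Result is nonzero, so values are not equal
ZF = 0

0


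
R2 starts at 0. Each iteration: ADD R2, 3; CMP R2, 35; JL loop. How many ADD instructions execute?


Loop trace (R2 starts at 0, target 35, step 3):
  ADD #1: R2 = 0 + 3 = 3  → 3 < 35, loop
  ADD #2: R2 = 3 + 3 = 6  → 6 < 35, loop
  ADD #3: R2 = 6 + 3 = 9  → 9 < 35, loop
  ADD #4: R2 = 9 + 3 = 12  → 12 < 35, loop
  ADD #5: R2 = 12 + 3 = 15  → 15 < 35, loop
  ADD #6: R2 = 15 + 3 = 18  → 18 < 35, loop
  ADD #7: R2 = 18 + 3 = 21  → 21 < 35, loop
  ADD #8: R2 = 21 + 3 = 24  → 24 < 35, loop
  ADD #9: R2 = 24 + 3 = 27  → 27 < 35, loop
  ADD #10: R2 = 27 + 3 = 30  → 30 < 35, loop
  ADD #11: R2 = 30 + 3 = 33  → 33 < 35, loop
  ADD #12: R2 = 33 + 3 = 36  → 36 >= 35, exit
Total ADD instructions: 12

12


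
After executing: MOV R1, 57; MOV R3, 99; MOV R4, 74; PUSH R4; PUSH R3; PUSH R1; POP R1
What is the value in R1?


Stack trace (top is rightmost):
  MOV R1, 57  → R1 = 57
  MOV R3, 99  → R3 = 99
  MOV R4, 74  → R4 = 74
  PUSH R4  → stack: [74]
  PUSH R3  → stack: [74, 99]
  PUSH R1  → stack: [74, 99, 57]
  POP R1  → R1 = 57, stack: [74, 99]
Final: R1 = 57

57


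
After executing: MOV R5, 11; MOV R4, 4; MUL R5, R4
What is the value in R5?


Register state trace:
  MOV R5, 11  → R5 = 11
  MOV R4, 4  → R4 = 4
  MUL R5, R4  → R5 = 11 * 4 = 44
Final: R5 = 44

44


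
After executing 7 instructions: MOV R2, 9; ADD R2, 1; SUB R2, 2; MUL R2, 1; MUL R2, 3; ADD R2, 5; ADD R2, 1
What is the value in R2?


Register state trace:
  MOV R2, 9  → R2 = 9
  ADD R2, 1  → R2 = 9 + 1 = 10
  SUB R2, 2  → R2 = 10 - 2 = 8
  MUL R2, 1  → R2 = 8 * 1 = 8
  MUL R2, 3  → R2 = 8 * 3 = 24
  ADD R2, 5  → R2 = 24 + 5 = 29
  ADD R2, 1  → R2 = 29 + 1 = 30
Final: R2 = 30

30


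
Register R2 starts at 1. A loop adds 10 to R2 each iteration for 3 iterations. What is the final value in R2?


Starting value: R2 = 1
  Iter 1: R2 = 1 + 10 = 11
  Iter 2: R2 = 11 + 10 = 21
  Iter 3: R2 = 21 + 10 = 31
Final: R2 = 31

31


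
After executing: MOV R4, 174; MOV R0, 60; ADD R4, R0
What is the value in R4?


Register state trace:
  MOV R4, 174  → R4 = 174
  MOV R0, 60  → R0 = 60
  ADD R4, R0  → R4 = 174 + 60 = 234
Final: R4 = 234

234


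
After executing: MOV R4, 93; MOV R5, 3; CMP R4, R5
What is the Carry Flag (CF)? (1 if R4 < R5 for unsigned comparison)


Register state trace:
  MOV R4, 93  → R4 = 93
  MOV R5, 3  → R5 = 3
  CMP R4, R5  → unsigned 93 - 3: no borrow
  93 >= 3, so CF = 0
CF = 0

0


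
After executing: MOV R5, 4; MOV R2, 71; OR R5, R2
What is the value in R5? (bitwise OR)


Register state trace:
  MOV R5, 4  → R5 = 4 (0b00000100)
  MOV R2, 71  → R2 = 71 (0b01000111)
  OR R5, R2   → R5 = 4 OR 71 = 71 (0b01000111)
Final: R5 = 71

71


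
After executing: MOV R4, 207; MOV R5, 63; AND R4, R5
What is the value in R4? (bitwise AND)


Register state trace:
  MOV R4, 207  → R4 = 207 (0b11001111)
  MOV R5, 63  → R5 = 63 (0b00111111)
  AND R4, R5  → R4 = 207 AND 63 = 15 (0b00001111)
Final: R4 = 15

15


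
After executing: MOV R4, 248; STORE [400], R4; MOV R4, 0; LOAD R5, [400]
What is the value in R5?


Register and memory trace:
  MOV R4, 248  → R4 = 248
  STORE [400], R4  → mem[400] = 248
  MOV R4, 0  → R4 = 0
  LOAD R5, [400]  → R5 = mem[400] = 248
Final: R5 = 248

248


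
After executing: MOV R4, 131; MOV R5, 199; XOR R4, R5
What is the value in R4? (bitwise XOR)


Register state trace:
  MOV R4, 131  → R4 = 131 (0b10000011)
  MOV R5, 199  → R5 = 199 (0b11000111)
  XOR R4, R5  → R4 = 131 XOR 199 = 68 (0b01000100)
Final: R4 = 68

68


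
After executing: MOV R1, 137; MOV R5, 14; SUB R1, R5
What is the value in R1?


Register state trace:
  MOV R1, 137  → R1 = 137
  MOV R5, 14  → R5 = 14
  SUB R1, R5  → R1 = 137 - 14 = 123
Final: R1 = 123

123


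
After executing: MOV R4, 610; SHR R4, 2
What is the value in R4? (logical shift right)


Register state trace:
  MOV R4, 610  → R4 = 610
  SHR R4, 2  → R4 = 610 >> 2 = 610 // 2^2 = 152
Final: R4 = 152

152


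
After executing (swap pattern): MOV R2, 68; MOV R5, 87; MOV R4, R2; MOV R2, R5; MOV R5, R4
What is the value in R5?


Register state trace (swap pattern):
  MOV R2, 68  → R2 = 68
  MOV R5, 87  → R5 = 87
  MOV R4, R2  → R4 = 68  (save R2)
  MOV R2, R5  → R2 = 87  (R2 gets R5's value)
  MOV R5, R4  → R5 = 68  (R5 gets saved value)
Final: R5 = 68

68


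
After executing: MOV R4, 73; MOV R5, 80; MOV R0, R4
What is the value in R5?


Register state trace:
  MOV R4, 73  → R4 = 73
  MOV R5, 80  → R5 = 80
  MOV R0, R4  → R0 = 73
Final: R5 = 80

80


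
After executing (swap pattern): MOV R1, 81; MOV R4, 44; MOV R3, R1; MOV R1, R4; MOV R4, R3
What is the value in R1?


Register state trace (swap pattern):
  MOV R1, 81  → R1 = 81
  MOV R4, 44  → R4 = 44
  MOV R3, R1  → R3 = 81  (save R1)
  MOV R1, R4  → R1 = 44  (R1 gets R4's value)
  MOV R4, R3  → R4 = 81  (R4 gets saved value)
Final: R1 = 44

44


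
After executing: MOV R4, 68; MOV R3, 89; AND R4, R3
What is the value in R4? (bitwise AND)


Register state trace:
  MOV R4, 68  → R4 = 68 (0b01000100)
  MOV R3, 89  → R3 = 89 (0b01011001)
  AND R4, R3  → R4 = 68 AND 89 = 64 (0b01000000)
Final: R4 = 64

64


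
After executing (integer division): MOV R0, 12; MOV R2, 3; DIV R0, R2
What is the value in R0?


Register state trace:
  MOV R0, 12  → R0 = 12
  MOV R2, 3  → R2 = 3
  DIV R0, R2  → R0 = 12 // 3 = 4
Final: R0 = 4

4


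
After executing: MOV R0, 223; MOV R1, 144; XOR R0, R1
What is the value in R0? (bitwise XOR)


Register state trace:
  MOV R0, 223  → R0 = 223 (0b11011111)
  MOV R1, 144  → R1 = 144 (0b10010000)
  XOR R0, R1  → R0 = 223 XOR 144 = 79 (0b01001111)
Final: R0 = 79

79


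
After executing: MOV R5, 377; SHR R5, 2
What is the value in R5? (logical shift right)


Register state trace:
  MOV R5, 377  → R5 = 377
  SHR R5, 2  → R5 = 377 >> 2 = 377 // 2^2 = 94
Final: R5 = 94

94


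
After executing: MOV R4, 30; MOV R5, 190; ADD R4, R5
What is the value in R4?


Register state trace:
  MOV R4, 30  → R4 = 30
  MOV R5, 190  → R5 = 190
  ADD R4, R5  → R4 = 30 + 190 = 220
Final: R4 = 220

220


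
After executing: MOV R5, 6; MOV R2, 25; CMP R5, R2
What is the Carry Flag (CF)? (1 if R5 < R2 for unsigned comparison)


Register state trace:
  MOV R5, 6  → R5 = 6
  MOV R2, 25  → R2 = 25
  CMP R5, R2  → unsigned 6 - 25: borrow occurs
  6 < 25, so CF = 1
CF = 1

1


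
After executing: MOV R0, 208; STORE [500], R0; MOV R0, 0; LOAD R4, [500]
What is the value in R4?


Register and memory trace:
  MOV R0, 208  → R0 = 208
  STORE [500], R0  → mem[500] = 208
  MOV R0, 0  → R0 = 0
  LOAD R4, [500]  → R4 = mem[500] = 208
Final: R4 = 208

208


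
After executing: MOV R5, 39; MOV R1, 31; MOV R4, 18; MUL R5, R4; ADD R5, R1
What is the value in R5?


Register state trace:
  MOV R5, 39  → R5 = 39
  MOV R1, 31  → R1 = 31
  MOV R4, 18  → R4 = 18
  MUL R5, R4  → R5 = 39 * 18 = 702
  ADD R5, R1  → R5 = 702 + 31 = 733
Final: R5 = 733

733


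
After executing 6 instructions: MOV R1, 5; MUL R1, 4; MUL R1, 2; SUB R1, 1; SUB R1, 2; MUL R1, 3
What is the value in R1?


Register state trace:
  MOV R1, 5  → R1 = 5
  MUL R1, 4  → R1 = 5 * 4 = 20
  MUL R1, 2  → R1 = 20 * 2 = 40
  SUB R1, 1  → R1 = 40 - 1 = 39
  SUB R1, 2  → R1 = 39 - 2 = 37
  MUL R1, 3  → R1 = 37 * 3 = 111
Final: R1 = 111

111


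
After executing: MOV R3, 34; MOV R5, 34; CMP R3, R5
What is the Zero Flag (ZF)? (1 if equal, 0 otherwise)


Register state trace:
  MOV R3, 34  → R3 = 34
  MOV R5, 34  → R5 = 34
  CMP R3, R5  → computes 34 - 34 = 0
  Result is zero, so values are equal
ZF = 1

1


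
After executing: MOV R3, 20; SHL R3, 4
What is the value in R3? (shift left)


Register state trace:
  MOV R3, 20  → R3 = 20
  SHL R3, 4  → R3 = 20 << 4 = 20 * 2^4 = 320
Final: R3 = 320

320


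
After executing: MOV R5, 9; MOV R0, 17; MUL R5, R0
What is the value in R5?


Register state trace:
  MOV R5, 9  → R5 = 9
  MOV R0, 17  → R0 = 17
  MUL R5, R0  → R5 = 9 * 17 = 153
Final: R5 = 153

153


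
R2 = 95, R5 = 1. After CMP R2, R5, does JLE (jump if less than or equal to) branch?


Trace:
  R2 = 95, R5 = 1
  CMP R2, R5  → compares 95 vs 1
  JLE checks: is 95 less than or equal to 1?
  95 > 1, so condition is false
Branch taken: No

No


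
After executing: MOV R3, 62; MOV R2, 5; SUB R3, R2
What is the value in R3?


Register state trace:
  MOV R3, 62  → R3 = 62
  MOV R2, 5  → R2 = 5
  SUB R3, R2  → R3 = 62 - 5 = 57
Final: R3 = 57

57


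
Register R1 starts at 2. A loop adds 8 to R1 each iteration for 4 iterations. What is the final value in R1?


Starting value: R1 = 2
  Iter 1: R1 = 2 + 8 = 10
  Iter 2: R1 = 10 + 8 = 18
  Iter 3: R1 = 18 + 8 = 26
  Iter 4: R1 = 26 + 8 = 34
Final: R1 = 34

34


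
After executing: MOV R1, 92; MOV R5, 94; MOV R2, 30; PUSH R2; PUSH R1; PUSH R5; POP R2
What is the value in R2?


Stack trace (top is rightmost):
  MOV R1, 92  → R1 = 92
  MOV R5, 94  → R5 = 94
  MOV R2, 30  → R2 = 30
  PUSH R2  → stack: [30]
  PUSH R1  → stack: [30, 92]
  PUSH R5  → stack: [30, 92, 94]
  POP R2  → R2 = 94, stack: [30, 92]
Final: R2 = 94

94


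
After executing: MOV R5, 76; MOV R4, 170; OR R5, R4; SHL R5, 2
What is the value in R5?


Register state trace:
  MOV R5, 76  → R5 = 76 (0b01001100)
  MOV R4, 170  → R4 = 170 (0b10101010)
  OR R5, R4  → R5 = 76 OR 170 = 238 (0b11101110)
  SHL R5, 2  → R5 = 238 << 2 = 952
Final: R5 = 952

952


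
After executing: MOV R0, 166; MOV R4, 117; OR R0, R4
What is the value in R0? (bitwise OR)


Register state trace:
  MOV R0, 166  → R0 = 166 (0b10100110)
  MOV R4, 117  → R4 = 117 (0b01110101)
  OR R0, R4   → R0 = 166 OR 117 = 247 (0b11110111)
Final: R0 = 247

247


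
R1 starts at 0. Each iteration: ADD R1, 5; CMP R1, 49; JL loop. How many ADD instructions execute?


Loop trace (R1 starts at 0, target 49, step 5):
  ADD #1: R1 = 0 + 5 = 5  → 5 < 49, loop
  ADD #2: R1 = 5 + 5 = 10  → 10 < 49, loop
  ADD #3: R1 = 10 + 5 = 15  → 15 < 49, loop
  ADD #4: R1 = 15 + 5 = 20  → 20 < 49, loop
  ADD #5: R1 = 20 + 5 = 25  → 25 < 49, loop
  ADD #6: R1 = 25 + 5 = 30  → 30 < 49, loop
  ADD #7: R1 = 30 + 5 = 35  → 35 < 49, loop
  ADD #8: R1 = 35 + 5 = 40  → 40 < 49, loop
  ADD #9: R1 = 40 + 5 = 45  → 45 < 49, loop
  ADD #10: R1 = 45 + 5 = 50  → 50 >= 49, exit
Total ADD instructions: 10

10


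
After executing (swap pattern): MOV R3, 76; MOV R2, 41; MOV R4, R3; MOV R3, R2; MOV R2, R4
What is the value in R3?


Register state trace (swap pattern):
  MOV R3, 76  → R3 = 76
  MOV R2, 41  → R2 = 41
  MOV R4, R3  → R4 = 76  (save R3)
  MOV R3, R2  → R3 = 41  (R3 gets R2's value)
  MOV R2, R4  → R2 = 76  (R2 gets saved value)
Final: R3 = 41

41


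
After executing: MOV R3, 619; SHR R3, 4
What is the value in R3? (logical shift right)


Register state trace:
  MOV R3, 619  → R3 = 619
  SHR R3, 4  → R3 = 619 >> 4 = 619 // 2^4 = 38
Final: R3 = 38

38


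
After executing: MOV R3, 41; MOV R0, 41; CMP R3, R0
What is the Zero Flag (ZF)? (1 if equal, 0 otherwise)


Register state trace:
  MOV R3, 41  → R3 = 41
  MOV R0, 41  → R0 = 41
  CMP R3, R0  → computes 41 - 41 = 0
  Result is zero, so values are equal
ZF = 1

1


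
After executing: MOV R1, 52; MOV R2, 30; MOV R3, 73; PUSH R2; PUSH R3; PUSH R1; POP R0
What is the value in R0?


Stack trace (top is rightmost):
  MOV R1, 52  → R1 = 52
  MOV R2, 30  → R2 = 30
  MOV R3, 73  → R3 = 73
  PUSH R2  → stack: [30]
  PUSH R3  → stack: [30, 73]
  PUSH R1  → stack: [30, 73, 52]
  POP R0  → R0 = 52, stack: [30, 73]
Final: R0 = 52

52


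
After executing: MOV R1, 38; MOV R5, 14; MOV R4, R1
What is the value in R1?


Register state trace:
  MOV R1, 38  → R1 = 38
  MOV R5, 14  → R5 = 14
  MOV R4, R1  → R4 = 38
Final: R1 = 38

38


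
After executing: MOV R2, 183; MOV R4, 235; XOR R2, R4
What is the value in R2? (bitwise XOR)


Register state trace:
  MOV R2, 183  → R2 = 183 (0b10110111)
  MOV R4, 235  → R4 = 235 (0b11101011)
  XOR R2, R4  → R2 = 183 XOR 235 = 92 (0b01011100)
Final: R2 = 92

92


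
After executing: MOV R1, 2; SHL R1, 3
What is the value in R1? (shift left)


Register state trace:
  MOV R1, 2  → R1 = 2
  SHL R1, 3  → R1 = 2 << 3 = 2 * 2^3 = 16
Final: R1 = 16

16


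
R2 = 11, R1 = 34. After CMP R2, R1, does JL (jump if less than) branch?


Trace:
  R2 = 11, R1 = 34
  CMP R2, R1  → compares 11 vs 34
  JL checks: is 11 less than 34?
  11 < 34, so condition is true
Branch taken: Yes

Yes


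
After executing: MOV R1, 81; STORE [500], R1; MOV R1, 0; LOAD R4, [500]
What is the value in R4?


Register and memory trace:
  MOV R1, 81  → R1 = 81
  STORE [500], R1  → mem[500] = 81
  MOV R1, 0  → R1 = 0
  LOAD R4, [500]  → R4 = mem[500] = 81
Final: R4 = 81

81


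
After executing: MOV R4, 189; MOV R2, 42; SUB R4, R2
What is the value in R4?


Register state trace:
  MOV R4, 189  → R4 = 189
  MOV R2, 42  → R2 = 42
  SUB R4, R2  → R4 = 189 - 42 = 147
Final: R4 = 147

147


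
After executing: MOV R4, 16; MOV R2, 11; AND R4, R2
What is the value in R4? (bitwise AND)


Register state trace:
  MOV R4, 16  → R4 = 16 (0b00010000)
  MOV R2, 11  → R2 = 11 (0b00001011)
  AND R4, R2  → R4 = 16 AND 11 = 0 (0b00000000)
Final: R4 = 0

0


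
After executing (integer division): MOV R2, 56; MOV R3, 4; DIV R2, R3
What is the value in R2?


Register state trace:
  MOV R2, 56  → R2 = 56
  MOV R3, 4  → R3 = 4
  DIV R2, R3  → R2 = 56 // 4 = 14
Final: R2 = 14

14


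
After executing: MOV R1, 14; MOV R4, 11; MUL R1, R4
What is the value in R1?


Register state trace:
  MOV R1, 14  → R1 = 14
  MOV R4, 11  → R4 = 11
  MUL R1, R4  → R1 = 14 * 11 = 154
Final: R1 = 154

154


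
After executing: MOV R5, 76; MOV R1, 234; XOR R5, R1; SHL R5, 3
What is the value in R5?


Register state trace:
  MOV R5, 76  → R5 = 76 (0b01001100)
  MOV R1, 234  → R1 = 234 (0b11101010)
  XOR R5, R1  → R5 = 76 XOR 234 = 166 (0b10100110)
  SHL R5, 3  → R5 = 166 << 3 = 1328
Final: R5 = 1328

1328


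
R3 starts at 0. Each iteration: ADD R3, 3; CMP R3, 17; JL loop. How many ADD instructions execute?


Loop trace (R3 starts at 0, target 17, step 3):
  ADD #1: R3 = 0 + 3 = 3  → 3 < 17, loop
  ADD #2: R3 = 3 + 3 = 6  → 6 < 17, loop
  ADD #3: R3 = 6 + 3 = 9  → 9 < 17, loop
  ADD #4: R3 = 9 + 3 = 12  → 12 < 17, loop
  ADD #5: R3 = 12 + 3 = 15  → 15 < 17, loop
  ADD #6: R3 = 15 + 3 = 18  → 18 >= 17, exit
Total ADD instructions: 6

6


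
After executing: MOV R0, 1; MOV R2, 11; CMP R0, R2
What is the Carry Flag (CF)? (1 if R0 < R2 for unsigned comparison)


Register state trace:
  MOV R0, 1  → R0 = 1
  MOV R2, 11  → R2 = 11
  CMP R0, R2  → unsigned 1 - 11: borrow occurs
  1 < 11, so CF = 1
CF = 1

1


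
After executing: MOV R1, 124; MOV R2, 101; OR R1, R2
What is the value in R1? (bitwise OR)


Register state trace:
  MOV R1, 124  → R1 = 124 (0b01111100)
  MOV R2, 101  → R2 = 101 (0b01100101)
  OR R1, R2   → R1 = 124 OR 101 = 125 (0b01111101)
Final: R1 = 125

125


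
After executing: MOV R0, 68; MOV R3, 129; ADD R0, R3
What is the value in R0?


Register state trace:
  MOV R0, 68  → R0 = 68
  MOV R3, 129  → R3 = 129
  ADD R0, R3  → R0 = 68 + 129 = 197
Final: R0 = 197

197


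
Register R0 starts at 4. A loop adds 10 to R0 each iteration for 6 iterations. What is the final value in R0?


Starting value: R0 = 4
  Iter 1: R0 = 4 + 10 = 14
  Iter 2: R0 = 14 + 10 = 24
  Iter 3: R0 = 24 + 10 = 34
  Iter 4: R0 = 34 + 10 = 44
  Iter 5: R0 = 44 + 10 = 54
  Iter 6: R0 = 54 + 10 = 64
Final: R0 = 64

64


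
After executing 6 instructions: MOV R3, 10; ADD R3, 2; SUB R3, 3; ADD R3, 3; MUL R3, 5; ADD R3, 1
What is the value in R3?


Register state trace:
  MOV R3, 10  → R3 = 10
  ADD R3, 2  → R3 = 10 + 2 = 12
  SUB R3, 3  → R3 = 12 - 3 = 9
  ADD R3, 3  → R3 = 9 + 3 = 12
  MUL R3, 5  → R3 = 12 * 5 = 60
  ADD R3, 1  → R3 = 60 + 1 = 61
Final: R3 = 61

61


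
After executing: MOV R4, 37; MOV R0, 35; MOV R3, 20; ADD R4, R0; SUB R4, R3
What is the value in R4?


Register state trace:
  MOV R4, 37  → R4 = 37
  MOV R0, 35  → R0 = 35
  MOV R3, 20  → R3 = 20
  ADD R4, R0  → R4 = 37 + 35 = 72
  SUB R4, R3  → R4 = 72 - 20 = 52
Final: R4 = 52

52


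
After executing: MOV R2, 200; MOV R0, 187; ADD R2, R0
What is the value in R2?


Register state trace:
  MOV R2, 200  → R2 = 200
  MOV R0, 187  → R0 = 187
  ADD R2, R0  → R2 = 200 + 187 = 387
Final: R2 = 387

387


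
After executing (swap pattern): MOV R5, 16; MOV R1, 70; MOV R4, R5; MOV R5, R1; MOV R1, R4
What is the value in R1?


Register state trace (swap pattern):
  MOV R5, 16  → R5 = 16
  MOV R1, 70  → R1 = 70
  MOV R4, R5  → R4 = 16  (save R5)
  MOV R5, R1  → R5 = 70  (R5 gets R1's value)
  MOV R1, R4  → R1 = 16  (R1 gets saved value)
Final: R1 = 16

16


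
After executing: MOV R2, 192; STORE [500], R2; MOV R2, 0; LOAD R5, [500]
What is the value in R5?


Register and memory trace:
  MOV R2, 192  → R2 = 192
  STORE [500], R2  → mem[500] = 192
  MOV R2, 0  → R2 = 0
  LOAD R5, [500]  → R5 = mem[500] = 192
Final: R5 = 192

192


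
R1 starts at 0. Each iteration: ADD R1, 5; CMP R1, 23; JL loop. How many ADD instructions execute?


Loop trace (R1 starts at 0, target 23, step 5):
  ADD #1: R1 = 0 + 5 = 5  → 5 < 23, loop
  ADD #2: R1 = 5 + 5 = 10  → 10 < 23, loop
  ADD #3: R1 = 10 + 5 = 15  → 15 < 23, loop
  ADD #4: R1 = 15 + 5 = 20  → 20 < 23, loop
  ADD #5: R1 = 20 + 5 = 25  → 25 >= 23, exit
Total ADD instructions: 5

5


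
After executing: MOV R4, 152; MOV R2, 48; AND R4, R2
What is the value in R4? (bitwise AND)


Register state trace:
  MOV R4, 152  → R4 = 152 (0b10011000)
  MOV R2, 48  → R2 = 48 (0b00110000)
  AND R4, R2  → R4 = 152 AND 48 = 16 (0b00010000)
Final: R4 = 16

16


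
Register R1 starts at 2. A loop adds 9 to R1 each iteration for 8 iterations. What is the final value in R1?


Starting value: R1 = 2
  Iter 1: R1 = 2 + 9 = 11
  Iter 2: R1 = 11 + 9 = 20
  Iter 3: R1 = 20 + 9 = 29
  Iter 4: R1 = 29 + 9 = 38
  Iter 5: R1 = 38 + 9 = 47
  Iter 6: R1 = 47 + 9 = 56
  Iter 7: R1 = 56 + 9 = 65
  Iter 8: R1 = 65 + 9 = 74
Final: R1 = 74

74


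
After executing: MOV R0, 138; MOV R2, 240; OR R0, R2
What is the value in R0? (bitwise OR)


Register state trace:
  MOV R0, 138  → R0 = 138 (0b10001010)
  MOV R2, 240  → R2 = 240 (0b11110000)
  OR R0, R2   → R0 = 138 OR 240 = 250 (0b11111010)
Final: R0 = 250

250


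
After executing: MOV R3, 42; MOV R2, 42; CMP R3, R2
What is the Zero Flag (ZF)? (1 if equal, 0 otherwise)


Register state trace:
  MOV R3, 42  → R3 = 42
  MOV R2, 42  → R2 = 42
  CMP R3, R2  → computes 42 - 42 = 0
  Result is zero, so values are equal
ZF = 1

1


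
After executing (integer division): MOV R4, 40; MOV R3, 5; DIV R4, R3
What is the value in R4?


Register state trace:
  MOV R4, 40  → R4 = 40
  MOV R3, 5  → R3 = 5
  DIV R4, R3  → R4 = 40 // 5 = 8
Final: R4 = 8

8


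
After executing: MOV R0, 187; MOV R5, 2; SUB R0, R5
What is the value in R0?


Register state trace:
  MOV R0, 187  → R0 = 187
  MOV R5, 2  → R5 = 2
  SUB R0, R5  → R0 = 187 - 2 = 185
Final: R0 = 185

185


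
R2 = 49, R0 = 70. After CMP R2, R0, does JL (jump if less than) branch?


Trace:
  R2 = 49, R0 = 70
  CMP R2, R0  → compares 49 vs 70
  JL checks: is 49 less than 70?
  49 < 70, so condition is true
Branch taken: Yes

Yes


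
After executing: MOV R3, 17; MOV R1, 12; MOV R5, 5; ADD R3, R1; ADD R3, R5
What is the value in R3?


Register state trace:
  MOV R3, 17  → R3 = 17
  MOV R1, 12  → R1 = 12
  MOV R5, 5  → R5 = 5
  ADD R3, R1  → R3 = 17 + 12 = 29
  ADD R3, R5  → R3 = 29 + 5 = 34
Final: R3 = 34

34


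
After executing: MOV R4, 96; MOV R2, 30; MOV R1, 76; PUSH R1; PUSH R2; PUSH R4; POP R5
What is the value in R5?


Stack trace (top is rightmost):
  MOV R4, 96  → R4 = 96
  MOV R2, 30  → R2 = 30
  MOV R1, 76  → R1 = 76
  PUSH R1  → stack: [76]
  PUSH R2  → stack: [76, 30]
  PUSH R4  → stack: [76, 30, 96]
  POP R5  → R5 = 96, stack: [76, 30]
Final: R5 = 96

96


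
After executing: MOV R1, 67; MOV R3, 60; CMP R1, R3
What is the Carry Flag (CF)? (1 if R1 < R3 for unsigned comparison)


Register state trace:
  MOV R1, 67  → R1 = 67
  MOV R3, 60  → R3 = 60
  CMP R1, R3  → unsigned 67 - 60: no borrow
  67 >= 60, so CF = 0
CF = 0

0


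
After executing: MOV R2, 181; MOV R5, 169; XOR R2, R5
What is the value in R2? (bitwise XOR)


Register state trace:
  MOV R2, 181  → R2 = 181 (0b10110101)
  MOV R5, 169  → R5 = 169 (0b10101001)
  XOR R2, R5  → R2 = 181 XOR 169 = 28 (0b00011100)
Final: R2 = 28

28


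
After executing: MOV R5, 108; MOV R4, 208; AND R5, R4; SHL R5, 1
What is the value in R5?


Register state trace:
  MOV R5, 108  → R5 = 108 (0b01101100)
  MOV R4, 208  → R4 = 208 (0b11010000)
  AND R5, R4  → R5 = 108 AND 208 = 64 (0b01000000)
  SHL R5, 1  → R5 = 64 << 1 = 128
Final: R5 = 128

128


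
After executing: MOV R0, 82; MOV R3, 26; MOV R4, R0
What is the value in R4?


Register state trace:
  MOV R0, 82  → R0 = 82
  MOV R3, 26  → R3 = 26
  MOV R4, R0  → R4 = 82
Final: R4 = 82

82


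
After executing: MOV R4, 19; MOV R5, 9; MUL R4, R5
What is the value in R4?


Register state trace:
  MOV R4, 19  → R4 = 19
  MOV R5, 9  → R5 = 9
  MUL R4, R5  → R4 = 19 * 9 = 171
Final: R4 = 171

171


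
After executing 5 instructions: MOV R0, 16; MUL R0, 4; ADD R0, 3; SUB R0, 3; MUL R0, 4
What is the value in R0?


Register state trace:
  MOV R0, 16  → R0 = 16
  MUL R0, 4  → R0 = 16 * 4 = 64
  ADD R0, 3  → R0 = 64 + 3 = 67
  SUB R0, 3  → R0 = 67 - 3 = 64
  MUL R0, 4  → R0 = 64 * 4 = 256
Final: R0 = 256

256


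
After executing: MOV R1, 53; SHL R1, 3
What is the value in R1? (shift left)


Register state trace:
  MOV R1, 53  → R1 = 53
  SHL R1, 3  → R1 = 53 << 3 = 53 * 2^3 = 424
Final: R1 = 424

424


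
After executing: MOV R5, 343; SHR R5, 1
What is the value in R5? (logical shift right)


Register state trace:
  MOV R5, 343  → R5 = 343
  SHR R5, 1  → R5 = 343 >> 1 = 343 // 2^1 = 171
Final: R5 = 171

171


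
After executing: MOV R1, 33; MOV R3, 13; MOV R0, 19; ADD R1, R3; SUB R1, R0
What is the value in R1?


Register state trace:
  MOV R1, 33  → R1 = 33
  MOV R3, 13  → R3 = 13
  MOV R0, 19  → R0 = 19
  ADD R1, R3  → R1 = 33 + 13 = 46
  SUB R1, R0  → R1 = 46 - 19 = 27
Final: R1 = 27

27


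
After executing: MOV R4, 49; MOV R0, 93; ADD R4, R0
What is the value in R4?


Register state trace:
  MOV R4, 49  → R4 = 49
  MOV R0, 93  → R0 = 93
  ADD R4, R0  → R4 = 49 + 93 = 142
Final: R4 = 142

142


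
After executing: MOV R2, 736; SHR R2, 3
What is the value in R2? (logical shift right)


Register state trace:
  MOV R2, 736  → R2 = 736
  SHR R2, 3  → R2 = 736 >> 3 = 736 // 2^3 = 92
Final: R2 = 92

92


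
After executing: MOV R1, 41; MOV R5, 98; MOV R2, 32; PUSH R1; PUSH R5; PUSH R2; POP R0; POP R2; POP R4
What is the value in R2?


Stack trace (top is rightmost):
  MOV R1, 41  → R1 = 41
  MOV R5, 98  → R5 = 98
  MOV R2, 32  → R2 = 32
  PUSH R1  → stack: [41]
  PUSH R5  → stack: [41, 98]
  PUSH R2  → stack: [41, 98, 32]
  POP R0  → R0 = 32, stack: [41, 98]
  POP R2  → R2 = 98, stack: [41]
  POP R4  → R4 = 41, stack: []
Final: R2 = 98

98


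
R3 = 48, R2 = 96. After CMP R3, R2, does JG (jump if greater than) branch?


Trace:
  R3 = 48, R2 = 96
  CMP R3, R2  → compares 48 vs 96
  JG checks: is 48 greater than 96?
  48 < 96, so condition is false
Branch taken: No

No


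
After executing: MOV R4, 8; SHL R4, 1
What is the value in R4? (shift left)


Register state trace:
  MOV R4, 8  → R4 = 8
  SHL R4, 1  → R4 = 8 << 1 = 8 * 2^1 = 16
Final: R4 = 16

16


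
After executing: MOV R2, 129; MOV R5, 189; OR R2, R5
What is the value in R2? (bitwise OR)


Register state trace:
  MOV R2, 129  → R2 = 129 (0b10000001)
  MOV R5, 189  → R5 = 189 (0b10111101)
  OR R2, R5   → R2 = 129 OR 189 = 189 (0b10111101)
Final: R2 = 189

189


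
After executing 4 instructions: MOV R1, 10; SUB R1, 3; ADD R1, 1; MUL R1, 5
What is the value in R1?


Register state trace:
  MOV R1, 10  → R1 = 10
  SUB R1, 3  → R1 = 10 - 3 = 7
  ADD R1, 1  → R1 = 7 + 1 = 8
  MUL R1, 5  → R1 = 8 * 5 = 40
Final: R1 = 40

40


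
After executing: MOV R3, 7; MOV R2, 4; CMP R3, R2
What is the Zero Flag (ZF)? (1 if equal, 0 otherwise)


Register state trace:
  MOV R3, 7  → R3 = 7
  MOV R2, 4  → R2 = 4
  CMP R3, R2  → computes 7 - 4 = 3
  Result is nonzero, so values are not equal
ZF = 0

0


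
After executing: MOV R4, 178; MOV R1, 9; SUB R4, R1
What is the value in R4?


Register state trace:
  MOV R4, 178  → R4 = 178
  MOV R1, 9  → R1 = 9
  SUB R4, R1  → R4 = 178 - 9 = 169
Final: R4 = 169

169


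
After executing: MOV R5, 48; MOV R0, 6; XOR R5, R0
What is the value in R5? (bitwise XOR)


Register state trace:
  MOV R5, 48  → R5 = 48 (0b00110000)
  MOV R0, 6  → R0 = 6 (0b00000110)
  XOR R5, R0  → R5 = 48 XOR 6 = 54 (0b00110110)
Final: R5 = 54

54


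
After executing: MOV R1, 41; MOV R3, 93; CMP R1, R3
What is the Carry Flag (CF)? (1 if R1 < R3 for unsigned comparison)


Register state trace:
  MOV R1, 41  → R1 = 41
  MOV R3, 93  → R3 = 93
  CMP R1, R3  → unsigned 41 - 93: borrow occurs
  41 < 93, so CF = 1
CF = 1

1


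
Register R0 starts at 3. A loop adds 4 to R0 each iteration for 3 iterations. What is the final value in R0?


Starting value: R0 = 3
  Iter 1: R0 = 3 + 4 = 7
  Iter 2: R0 = 7 + 4 = 11
  Iter 3: R0 = 11 + 4 = 15
Final: R0 = 15

15


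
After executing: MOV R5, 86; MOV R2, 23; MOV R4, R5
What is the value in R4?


Register state trace:
  MOV R5, 86  → R5 = 86
  MOV R2, 23  → R2 = 23
  MOV R4, R5  → R4 = 86
Final: R4 = 86

86


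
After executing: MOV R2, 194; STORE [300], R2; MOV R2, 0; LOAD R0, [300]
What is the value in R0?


Register and memory trace:
  MOV R2, 194  → R2 = 194
  STORE [300], R2  → mem[300] = 194
  MOV R2, 0  → R2 = 0
  LOAD R0, [300]  → R0 = mem[300] = 194
Final: R0 = 194

194


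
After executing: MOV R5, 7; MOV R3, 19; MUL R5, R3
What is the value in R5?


Register state trace:
  MOV R5, 7  → R5 = 7
  MOV R3, 19  → R3 = 19
  MUL R5, R3  → R5 = 7 * 19 = 133
Final: R5 = 133

133


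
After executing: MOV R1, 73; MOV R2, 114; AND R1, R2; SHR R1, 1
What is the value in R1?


Register state trace:
  MOV R1, 73  → R1 = 73 (0b01001001)
  MOV R2, 114  → R2 = 114 (0b01110010)
  AND R1, R2  → R1 = 73 AND 114 = 64 (0b01000000)
  SHR R1, 1  → R1 = 64 >> 1 = 32
Final: R1 = 32

32


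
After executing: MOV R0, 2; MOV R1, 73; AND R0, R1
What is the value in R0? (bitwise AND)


Register state trace:
  MOV R0, 2  → R0 = 2 (0b00000010)
  MOV R1, 73  → R1 = 73 (0b01001001)
  AND R0, R1  → R0 = 2 AND 73 = 0 (0b00000000)
Final: R0 = 0

0


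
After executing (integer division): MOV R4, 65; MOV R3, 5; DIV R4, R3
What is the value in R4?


Register state trace:
  MOV R4, 65  → R4 = 65
  MOV R3, 5  → R3 = 5
  DIV R4, R3  → R4 = 65 // 5 = 13
Final: R4 = 13

13


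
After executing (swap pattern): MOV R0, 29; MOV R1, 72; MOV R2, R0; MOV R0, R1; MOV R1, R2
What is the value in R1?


Register state trace (swap pattern):
  MOV R0, 29  → R0 = 29
  MOV R1, 72  → R1 = 72
  MOV R2, R0  → R2 = 29  (save R0)
  MOV R0, R1  → R0 = 72  (R0 gets R1's value)
  MOV R1, R2  → R1 = 29  (R1 gets saved value)
Final: R1 = 29

29


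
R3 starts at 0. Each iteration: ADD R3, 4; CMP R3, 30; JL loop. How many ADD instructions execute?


Loop trace (R3 starts at 0, target 30, step 4):
  ADD #1: R3 = 0 + 4 = 4  → 4 < 30, loop
  ADD #2: R3 = 4 + 4 = 8  → 8 < 30, loop
  ADD #3: R3 = 8 + 4 = 12  → 12 < 30, loop
  ADD #4: R3 = 12 + 4 = 16  → 16 < 30, loop
  ADD #5: R3 = 16 + 4 = 20  → 20 < 30, loop
  ADD #6: R3 = 20 + 4 = 24  → 24 < 30, loop
  ADD #7: R3 = 24 + 4 = 28  → 28 < 30, loop
  ADD #8: R3 = 28 + 4 = 32  → 32 >= 30, exit
Total ADD instructions: 8

8


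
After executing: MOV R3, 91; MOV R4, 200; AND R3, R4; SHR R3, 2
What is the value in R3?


Register state trace:
  MOV R3, 91  → R3 = 91 (0b01011011)
  MOV R4, 200  → R4 = 200 (0b11001000)
  AND R3, R4  → R3 = 91 AND 200 = 72 (0b01001000)
  SHR R3, 2  → R3 = 72 >> 2 = 18
Final: R3 = 18

18


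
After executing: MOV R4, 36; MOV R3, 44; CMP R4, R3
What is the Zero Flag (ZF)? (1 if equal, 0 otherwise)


Register state trace:
  MOV R4, 36  → R4 = 36
  MOV R3, 44  → R3 = 44
  CMP R4, R3  → computes 36 - 44 = -8
  Result is nonzero, so values are not equal
ZF = 0

0


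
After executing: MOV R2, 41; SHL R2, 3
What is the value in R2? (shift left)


Register state trace:
  MOV R2, 41  → R2 = 41
  SHL R2, 3  → R2 = 41 << 3 = 41 * 2^3 = 328
Final: R2 = 328

328


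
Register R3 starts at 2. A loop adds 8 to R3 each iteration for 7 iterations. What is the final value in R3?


Starting value: R3 = 2
  Iter 1: R3 = 2 + 8 = 10
  Iter 2: R3 = 10 + 8 = 18
  Iter 3: R3 = 18 + 8 = 26
  Iter 4: R3 = 26 + 8 = 34
  Iter 5: R3 = 34 + 8 = 42
  Iter 6: R3 = 42 + 8 = 50
  Iter 7: R3 = 50 + 8 = 58
Final: R3 = 58

58


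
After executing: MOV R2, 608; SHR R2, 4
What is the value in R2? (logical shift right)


Register state trace:
  MOV R2, 608  → R2 = 608
  SHR R2, 4  → R2 = 608 >> 4 = 608 // 2^4 = 38
Final: R2 = 38

38


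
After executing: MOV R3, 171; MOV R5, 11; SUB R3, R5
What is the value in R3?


Register state trace:
  MOV R3, 171  → R3 = 171
  MOV R5, 11  → R5 = 11
  SUB R3, R5  → R3 = 171 - 11 = 160
Final: R3 = 160

160


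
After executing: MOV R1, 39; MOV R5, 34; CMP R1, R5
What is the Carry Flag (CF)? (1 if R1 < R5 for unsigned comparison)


Register state trace:
  MOV R1, 39  → R1 = 39
  MOV R5, 34  → R5 = 34
  CMP R1, R5  → unsigned 39 - 34: no borrow
  39 >= 34, so CF = 0
CF = 0

0


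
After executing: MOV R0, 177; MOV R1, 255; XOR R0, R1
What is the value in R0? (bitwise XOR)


Register state trace:
  MOV R0, 177  → R0 = 177 (0b10110001)
  MOV R1, 255  → R1 = 255 (0b11111111)
  XOR R0, R1  → R0 = 177 XOR 255 = 78 (0b01001110)
Final: R0 = 78

78


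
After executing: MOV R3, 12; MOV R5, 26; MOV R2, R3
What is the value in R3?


Register state trace:
  MOV R3, 12  → R3 = 12
  MOV R5, 26  → R5 = 26
  MOV R2, R3  → R2 = 12
Final: R3 = 12

12


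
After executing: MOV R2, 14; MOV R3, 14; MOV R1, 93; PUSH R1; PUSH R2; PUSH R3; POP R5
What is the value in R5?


Stack trace (top is rightmost):
  MOV R2, 14  → R2 = 14
  MOV R3, 14  → R3 = 14
  MOV R1, 93  → R1 = 93
  PUSH R1  → stack: [93]
  PUSH R2  → stack: [93, 14]
  PUSH R3  → stack: [93, 14, 14]
  POP R5  → R5 = 14, stack: [93, 14]
Final: R5 = 14

14


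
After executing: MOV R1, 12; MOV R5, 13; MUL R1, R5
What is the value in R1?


Register state trace:
  MOV R1, 12  → R1 = 12
  MOV R5, 13  → R5 = 13
  MUL R1, R5  → R1 = 12 * 13 = 156
Final: R1 = 156

156


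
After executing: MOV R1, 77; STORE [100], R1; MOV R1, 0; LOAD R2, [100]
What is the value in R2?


Register and memory trace:
  MOV R1, 77  → R1 = 77
  STORE [100], R1  → mem[100] = 77
  MOV R1, 0  → R1 = 0
  LOAD R2, [100]  → R2 = mem[100] = 77
Final: R2 = 77

77


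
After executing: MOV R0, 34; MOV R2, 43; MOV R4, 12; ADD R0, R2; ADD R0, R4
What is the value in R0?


Register state trace:
  MOV R0, 34  → R0 = 34
  MOV R2, 43  → R2 = 43
  MOV R4, 12  → R4 = 12
  ADD R0, R2  → R0 = 34 + 43 = 77
  ADD R0, R4  → R0 = 77 + 12 = 89
Final: R0 = 89

89


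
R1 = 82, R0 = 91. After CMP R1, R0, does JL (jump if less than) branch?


Trace:
  R1 = 82, R0 = 91
  CMP R1, R0  → compares 82 vs 91
  JL checks: is 82 less than 91?
  82 < 91, so condition is true
Branch taken: Yes

Yes


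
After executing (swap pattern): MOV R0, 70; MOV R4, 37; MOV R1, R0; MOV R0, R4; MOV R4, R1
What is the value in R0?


Register state trace (swap pattern):
  MOV R0, 70  → R0 = 70
  MOV R4, 37  → R4 = 37
  MOV R1, R0  → R1 = 70  (save R0)
  MOV R0, R4  → R0 = 37  (R0 gets R4's value)
  MOV R4, R1  → R4 = 70  (R4 gets saved value)
Final: R0 = 37

37


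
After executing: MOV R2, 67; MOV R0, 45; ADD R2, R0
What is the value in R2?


Register state trace:
  MOV R2, 67  → R2 = 67
  MOV R0, 45  → R0 = 45
  ADD R2, R0  → R2 = 67 + 45 = 112
Final: R2 = 112

112


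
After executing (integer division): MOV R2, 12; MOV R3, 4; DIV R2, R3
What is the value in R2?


Register state trace:
  MOV R2, 12  → R2 = 12
  MOV R3, 4  → R3 = 4
  DIV R2, R3  → R2 = 12 // 4 = 3
Final: R2 = 3

3


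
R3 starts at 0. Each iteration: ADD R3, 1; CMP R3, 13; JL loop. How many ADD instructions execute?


Loop trace (R3 starts at 0, target 13, step 1):
  ADD #1: R3 = 0 + 1 = 1  → 1 < 13, loop
  ADD #2: R3 = 1 + 1 = 2  → 2 < 13, loop
  ADD #3: R3 = 2 + 1 = 3  → 3 < 13, loop
  ADD #4: R3 = 3 + 1 = 4  → 4 < 13, loop
  ADD #5: R3 = 4 + 1 = 5  → 5 < 13, loop
  ADD #6: R3 = 5 + 1 = 6  → 6 < 13, loop
  ADD #7: R3 = 6 + 1 = 7  → 7 < 13, loop
  ADD #8: R3 = 7 + 1 = 8  → 8 < 13, loop
  ADD #9: R3 = 8 + 1 = 9  → 9 < 13, loop
  ADD #10: R3 = 9 + 1 = 10  → 10 < 13, loop
  ADD #11: R3 = 10 + 1 = 11  → 11 < 13, loop
  ADD #12: R3 = 11 + 1 = 12  → 12 < 13, loop
  ADD #13: R3 = 12 + 1 = 13  → 13 >= 13, exit
Total ADD instructions: 13

13


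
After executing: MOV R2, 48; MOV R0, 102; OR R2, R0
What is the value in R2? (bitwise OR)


Register state trace:
  MOV R2, 48  → R2 = 48 (0b00110000)
  MOV R0, 102  → R0 = 102 (0b01100110)
  OR R2, R0   → R2 = 48 OR 102 = 118 (0b01110110)
Final: R2 = 118

118


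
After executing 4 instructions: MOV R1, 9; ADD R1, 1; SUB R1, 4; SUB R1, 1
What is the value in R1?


Register state trace:
  MOV R1, 9  → R1 = 9
  ADD R1, 1  → R1 = 9 + 1 = 10
  SUB R1, 4  → R1 = 10 - 4 = 6
  SUB R1, 1  → R1 = 6 - 1 = 5
Final: R1 = 5

5


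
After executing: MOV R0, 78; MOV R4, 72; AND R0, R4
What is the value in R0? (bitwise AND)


Register state trace:
  MOV R0, 78  → R0 = 78 (0b01001110)
  MOV R4, 72  → R4 = 72 (0b01001000)
  AND R0, R4  → R0 = 78 AND 72 = 72 (0b01001000)
Final: R0 = 72

72


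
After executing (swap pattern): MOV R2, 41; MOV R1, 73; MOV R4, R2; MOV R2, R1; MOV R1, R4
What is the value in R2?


Register state trace (swap pattern):
  MOV R2, 41  → R2 = 41
  MOV R1, 73  → R1 = 73
  MOV R4, R2  → R4 = 41  (save R2)
  MOV R2, R1  → R2 = 73  (R2 gets R1's value)
  MOV R1, R4  → R1 = 41  (R1 gets saved value)
Final: R2 = 73

73


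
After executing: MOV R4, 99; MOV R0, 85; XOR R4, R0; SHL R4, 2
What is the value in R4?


Register state trace:
  MOV R4, 99  → R4 = 99 (0b01100011)
  MOV R0, 85  → R0 = 85 (0b01010101)
  XOR R4, R0  → R4 = 99 XOR 85 = 54 (0b00110110)
  SHL R4, 2  → R4 = 54 << 2 = 216
Final: R4 = 216

216


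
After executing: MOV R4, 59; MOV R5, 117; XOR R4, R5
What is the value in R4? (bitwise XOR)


Register state trace:
  MOV R4, 59  → R4 = 59 (0b00111011)
  MOV R5, 117  → R5 = 117 (0b01110101)
  XOR R4, R5  → R4 = 59 XOR 117 = 78 (0b01001110)
Final: R4 = 78

78


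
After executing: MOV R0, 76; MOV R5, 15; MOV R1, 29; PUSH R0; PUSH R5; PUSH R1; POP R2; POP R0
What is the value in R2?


Stack trace (top is rightmost):
  MOV R0, 76  → R0 = 76
  MOV R5, 15  → R5 = 15
  MOV R1, 29  → R1 = 29
  PUSH R0  → stack: [76]
  PUSH R5  → stack: [76, 15]
  PUSH R1  → stack: [76, 15, 29]
  POP R2  → R2 = 29, stack: [76, 15]
  POP R0  → R0 = 15, stack: [76]
Final: R2 = 29

29


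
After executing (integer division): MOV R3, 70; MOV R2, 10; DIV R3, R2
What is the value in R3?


Register state trace:
  MOV R3, 70  → R3 = 70
  MOV R2, 10  → R2 = 10
  DIV R3, R2  → R3 = 70 // 10 = 7
Final: R3 = 7

7


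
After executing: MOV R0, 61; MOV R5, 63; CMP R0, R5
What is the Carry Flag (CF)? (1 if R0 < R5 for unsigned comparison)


Register state trace:
  MOV R0, 61  → R0 = 61
  MOV R5, 63  → R5 = 63
  CMP R0, R5  → unsigned 61 - 63: borrow occurs
  61 < 63, so CF = 1
CF = 1

1


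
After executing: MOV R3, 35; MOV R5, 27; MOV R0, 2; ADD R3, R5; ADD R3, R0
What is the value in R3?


Register state trace:
  MOV R3, 35  → R3 = 35
  MOV R5, 27  → R5 = 27
  MOV R0, 2  → R0 = 2
  ADD R3, R5  → R3 = 35 + 27 = 62
  ADD R3, R0  → R3 = 62 + 2 = 64
Final: R3 = 64

64


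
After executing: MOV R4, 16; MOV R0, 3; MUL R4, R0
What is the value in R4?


Register state trace:
  MOV R4, 16  → R4 = 16
  MOV R0, 3  → R0 = 3
  MUL R4, R0  → R4 = 16 * 3 = 48
Final: R4 = 48

48


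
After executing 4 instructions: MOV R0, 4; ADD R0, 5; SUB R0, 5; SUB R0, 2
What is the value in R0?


Register state trace:
  MOV R0, 4  → R0 = 4
  ADD R0, 5  → R0 = 4 + 5 = 9
  SUB R0, 5  → R0 = 9 - 5 = 4
  SUB R0, 2  → R0 = 4 - 2 = 2
Final: R0 = 2

2


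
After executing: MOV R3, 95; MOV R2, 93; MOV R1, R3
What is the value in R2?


Register state trace:
  MOV R3, 95  → R3 = 95
  MOV R2, 93  → R2 = 93
  MOV R1, R3  → R1 = 95
Final: R2 = 93

93


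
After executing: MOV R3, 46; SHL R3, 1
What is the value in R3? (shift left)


Register state trace:
  MOV R3, 46  → R3 = 46
  SHL R3, 1  → R3 = 46 << 1 = 46 * 2^1 = 92
Final: R3 = 92

92


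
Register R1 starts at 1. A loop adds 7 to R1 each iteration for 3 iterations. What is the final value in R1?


Starting value: R1 = 1
  Iter 1: R1 = 1 + 7 = 8
  Iter 2: R1 = 8 + 7 = 15
  Iter 3: R1 = 15 + 7 = 22
Final: R1 = 22

22
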